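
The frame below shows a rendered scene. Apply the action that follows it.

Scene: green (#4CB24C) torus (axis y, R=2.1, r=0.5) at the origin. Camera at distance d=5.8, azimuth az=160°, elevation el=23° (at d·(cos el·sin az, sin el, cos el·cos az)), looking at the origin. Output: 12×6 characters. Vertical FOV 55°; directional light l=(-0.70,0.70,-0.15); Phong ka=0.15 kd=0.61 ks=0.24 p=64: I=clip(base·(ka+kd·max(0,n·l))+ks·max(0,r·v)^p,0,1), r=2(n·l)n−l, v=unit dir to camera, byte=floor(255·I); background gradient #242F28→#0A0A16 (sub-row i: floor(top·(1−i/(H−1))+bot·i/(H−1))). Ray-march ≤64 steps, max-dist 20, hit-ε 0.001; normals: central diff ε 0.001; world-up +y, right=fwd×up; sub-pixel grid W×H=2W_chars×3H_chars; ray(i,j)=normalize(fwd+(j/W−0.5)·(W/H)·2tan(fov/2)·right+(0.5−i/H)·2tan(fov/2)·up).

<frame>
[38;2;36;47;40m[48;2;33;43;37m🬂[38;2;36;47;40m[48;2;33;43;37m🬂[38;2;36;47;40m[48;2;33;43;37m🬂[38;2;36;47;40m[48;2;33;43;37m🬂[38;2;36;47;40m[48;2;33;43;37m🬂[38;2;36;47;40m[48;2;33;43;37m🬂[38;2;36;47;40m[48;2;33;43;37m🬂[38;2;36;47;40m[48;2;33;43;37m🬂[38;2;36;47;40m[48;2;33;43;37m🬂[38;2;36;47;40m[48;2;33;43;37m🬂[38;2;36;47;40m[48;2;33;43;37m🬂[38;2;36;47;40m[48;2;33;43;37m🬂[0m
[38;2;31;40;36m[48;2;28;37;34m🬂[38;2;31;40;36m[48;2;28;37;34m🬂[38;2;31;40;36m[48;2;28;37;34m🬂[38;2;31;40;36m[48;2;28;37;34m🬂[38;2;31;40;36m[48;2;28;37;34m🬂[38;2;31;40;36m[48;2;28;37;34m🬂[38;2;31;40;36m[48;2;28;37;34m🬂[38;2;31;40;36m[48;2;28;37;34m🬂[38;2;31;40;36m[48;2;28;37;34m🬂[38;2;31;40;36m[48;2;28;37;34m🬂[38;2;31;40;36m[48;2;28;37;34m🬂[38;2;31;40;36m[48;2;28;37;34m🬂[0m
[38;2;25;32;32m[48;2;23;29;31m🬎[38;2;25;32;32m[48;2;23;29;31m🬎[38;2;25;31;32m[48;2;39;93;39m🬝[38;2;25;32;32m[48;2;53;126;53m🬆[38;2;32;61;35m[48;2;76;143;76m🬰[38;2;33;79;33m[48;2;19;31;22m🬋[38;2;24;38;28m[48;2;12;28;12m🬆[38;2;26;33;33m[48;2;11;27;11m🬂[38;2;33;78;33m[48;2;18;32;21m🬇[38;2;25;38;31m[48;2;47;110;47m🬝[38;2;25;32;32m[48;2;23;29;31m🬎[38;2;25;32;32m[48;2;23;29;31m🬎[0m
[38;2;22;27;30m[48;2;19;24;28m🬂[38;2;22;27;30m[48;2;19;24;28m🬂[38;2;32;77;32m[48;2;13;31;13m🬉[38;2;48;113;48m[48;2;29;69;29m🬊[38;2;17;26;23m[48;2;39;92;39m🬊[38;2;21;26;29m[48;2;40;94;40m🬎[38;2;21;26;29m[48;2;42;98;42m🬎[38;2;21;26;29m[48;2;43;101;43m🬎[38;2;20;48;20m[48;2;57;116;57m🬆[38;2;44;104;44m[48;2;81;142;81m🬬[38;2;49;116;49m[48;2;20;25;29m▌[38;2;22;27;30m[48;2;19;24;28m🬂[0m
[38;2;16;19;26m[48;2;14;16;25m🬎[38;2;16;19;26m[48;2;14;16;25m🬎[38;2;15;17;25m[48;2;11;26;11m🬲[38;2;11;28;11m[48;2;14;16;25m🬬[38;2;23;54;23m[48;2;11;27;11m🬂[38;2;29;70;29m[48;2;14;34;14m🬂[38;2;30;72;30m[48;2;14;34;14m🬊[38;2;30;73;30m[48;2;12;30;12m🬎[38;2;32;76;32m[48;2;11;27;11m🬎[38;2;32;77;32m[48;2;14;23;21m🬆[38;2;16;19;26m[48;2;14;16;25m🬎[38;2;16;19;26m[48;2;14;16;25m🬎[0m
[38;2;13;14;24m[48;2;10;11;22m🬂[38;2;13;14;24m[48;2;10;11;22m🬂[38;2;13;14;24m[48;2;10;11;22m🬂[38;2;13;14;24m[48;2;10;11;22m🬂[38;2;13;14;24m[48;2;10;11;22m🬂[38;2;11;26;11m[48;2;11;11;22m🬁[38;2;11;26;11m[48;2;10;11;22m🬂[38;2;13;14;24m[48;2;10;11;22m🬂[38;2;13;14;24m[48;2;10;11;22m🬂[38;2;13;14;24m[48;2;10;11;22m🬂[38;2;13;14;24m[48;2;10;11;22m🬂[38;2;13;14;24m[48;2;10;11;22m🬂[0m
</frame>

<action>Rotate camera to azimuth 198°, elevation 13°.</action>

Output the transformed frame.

<frame>
[38;2;36;47;40m[48;2;33;43;37m🬂[38;2;36;47;40m[48;2;33;43;37m🬂[38;2;36;47;40m[48;2;33;43;37m🬂[38;2;36;47;40m[48;2;33;43;37m🬂[38;2;36;47;40m[48;2;33;43;37m🬂[38;2;36;47;40m[48;2;33;43;37m🬂[38;2;36;47;40m[48;2;33;43;37m🬂[38;2;36;47;40m[48;2;33;43;37m🬂[38;2;36;47;40m[48;2;33;43;37m🬂[38;2;36;47;40m[48;2;33;43;37m🬂[38;2;36;47;40m[48;2;33;43;37m🬂[38;2;36;47;40m[48;2;33;43;37m🬂[0m
[38;2;31;40;36m[48;2;28;37;34m🬂[38;2;31;40;36m[48;2;28;37;34m🬂[38;2;31;40;36m[48;2;28;37;34m🬂[38;2;31;40;36m[48;2;28;37;34m🬂[38;2;31;40;36m[48;2;28;37;34m🬂[38;2;31;40;36m[48;2;28;37;34m🬂[38;2;31;40;36m[48;2;28;37;34m🬂[38;2;31;40;36m[48;2;28;37;34m🬂[38;2;31;40;36m[48;2;28;37;34m🬂[38;2;31;40;36m[48;2;28;37;34m🬂[38;2;31;40;36m[48;2;28;37;34m🬂[38;2;31;40;36m[48;2;28;37;34m🬂[0m
[38;2;25;32;32m[48;2;23;29;31m🬎[38;2;25;32;32m[48;2;23;29;31m🬎[38;2;25;31;32m[48;2;41;98;41m🬝[38;2;25;32;32m[48;2;52;123;52m🬎[38;2;25;32;32m[48;2;51;121;51m🬆[38;2;26;33;33m[48;2;46;109;46m🬂[38;2;25;41;30m[48;2;41;97;41m🬡[38;2;42;99;42m[48;2;20;33;23m🬋[38;2;25;32;32m[48;2;11;26;11m🬎[38;2;25;37;31m[48;2;46;109;46m🬝[38;2;25;32;32m[48;2;23;29;31m🬎[38;2;25;32;32m[48;2;23;29;31m🬎[0m
[38;2;22;27;30m[48;2;19;24;28m🬂[38;2;22;27;30m[48;2;19;24;28m🬂[38;2;26;62;26m[48;2;11;27;11m🬊[38;2;37;89;37m[48;2;24;57;24m🬊[38;2;41;97;41m[48;2;30;71;30m🬎[38;2;44;103;44m[48;2;36;85;36m🬎[38;2;45;108;45m[48;2;40;95;40m🬎[38;2;50;116;50m[48;2;44;104;44m🬍[38;2;63;133;63m[48;2;47;112;47m🬋[38;2;54;127;54m[48;2;44;105;44m🬎[38;2;49;116;49m[48;2;20;25;29m▌[38;2;22;27;30m[48;2;19;24;28m🬂[0m
[38;2;16;19;26m[48;2;14;16;25m🬎[38;2;16;19;26m[48;2;14;16;25m🬎[38;2;15;17;25m[48;2;11;26;11m🬺[38;2;11;26;11m[48;2;15;17;25m🬂[38;2;18;43;18m[48;2;12;21;18m🬂[38;2;25;59;25m[48;2;12;21;18m🬂[38;2;30;70;30m[48;2;13;24;19m🬂[38;2;32;77;32m[48;2;14;25;19m🬂[38;2;33;78;33m[48;2;13;19;21m🬂[38;2;26;62;26m[48;2;15;17;25m🬂[38;2;16;19;26m[48;2;14;16;25m🬎[38;2;16;19;26m[48;2;14;16;25m🬎[0m
[38;2;13;14;24m[48;2;10;11;22m🬂[38;2;13;14;24m[48;2;10;11;22m🬂[38;2;13;14;24m[48;2;10;11;22m🬂[38;2;13;14;24m[48;2;10;11;22m🬂[38;2;13;14;24m[48;2;10;11;22m🬂[38;2;13;14;24m[48;2;10;11;22m🬂[38;2;13;14;24m[48;2;10;11;22m🬂[38;2;13;14;24m[48;2;10;11;22m🬂[38;2;13;14;24m[48;2;10;11;22m🬂[38;2;13;14;24m[48;2;10;11;22m🬂[38;2;13;14;24m[48;2;10;11;22m🬂[38;2;13;14;24m[48;2;10;11;22m🬂[0m
</frame>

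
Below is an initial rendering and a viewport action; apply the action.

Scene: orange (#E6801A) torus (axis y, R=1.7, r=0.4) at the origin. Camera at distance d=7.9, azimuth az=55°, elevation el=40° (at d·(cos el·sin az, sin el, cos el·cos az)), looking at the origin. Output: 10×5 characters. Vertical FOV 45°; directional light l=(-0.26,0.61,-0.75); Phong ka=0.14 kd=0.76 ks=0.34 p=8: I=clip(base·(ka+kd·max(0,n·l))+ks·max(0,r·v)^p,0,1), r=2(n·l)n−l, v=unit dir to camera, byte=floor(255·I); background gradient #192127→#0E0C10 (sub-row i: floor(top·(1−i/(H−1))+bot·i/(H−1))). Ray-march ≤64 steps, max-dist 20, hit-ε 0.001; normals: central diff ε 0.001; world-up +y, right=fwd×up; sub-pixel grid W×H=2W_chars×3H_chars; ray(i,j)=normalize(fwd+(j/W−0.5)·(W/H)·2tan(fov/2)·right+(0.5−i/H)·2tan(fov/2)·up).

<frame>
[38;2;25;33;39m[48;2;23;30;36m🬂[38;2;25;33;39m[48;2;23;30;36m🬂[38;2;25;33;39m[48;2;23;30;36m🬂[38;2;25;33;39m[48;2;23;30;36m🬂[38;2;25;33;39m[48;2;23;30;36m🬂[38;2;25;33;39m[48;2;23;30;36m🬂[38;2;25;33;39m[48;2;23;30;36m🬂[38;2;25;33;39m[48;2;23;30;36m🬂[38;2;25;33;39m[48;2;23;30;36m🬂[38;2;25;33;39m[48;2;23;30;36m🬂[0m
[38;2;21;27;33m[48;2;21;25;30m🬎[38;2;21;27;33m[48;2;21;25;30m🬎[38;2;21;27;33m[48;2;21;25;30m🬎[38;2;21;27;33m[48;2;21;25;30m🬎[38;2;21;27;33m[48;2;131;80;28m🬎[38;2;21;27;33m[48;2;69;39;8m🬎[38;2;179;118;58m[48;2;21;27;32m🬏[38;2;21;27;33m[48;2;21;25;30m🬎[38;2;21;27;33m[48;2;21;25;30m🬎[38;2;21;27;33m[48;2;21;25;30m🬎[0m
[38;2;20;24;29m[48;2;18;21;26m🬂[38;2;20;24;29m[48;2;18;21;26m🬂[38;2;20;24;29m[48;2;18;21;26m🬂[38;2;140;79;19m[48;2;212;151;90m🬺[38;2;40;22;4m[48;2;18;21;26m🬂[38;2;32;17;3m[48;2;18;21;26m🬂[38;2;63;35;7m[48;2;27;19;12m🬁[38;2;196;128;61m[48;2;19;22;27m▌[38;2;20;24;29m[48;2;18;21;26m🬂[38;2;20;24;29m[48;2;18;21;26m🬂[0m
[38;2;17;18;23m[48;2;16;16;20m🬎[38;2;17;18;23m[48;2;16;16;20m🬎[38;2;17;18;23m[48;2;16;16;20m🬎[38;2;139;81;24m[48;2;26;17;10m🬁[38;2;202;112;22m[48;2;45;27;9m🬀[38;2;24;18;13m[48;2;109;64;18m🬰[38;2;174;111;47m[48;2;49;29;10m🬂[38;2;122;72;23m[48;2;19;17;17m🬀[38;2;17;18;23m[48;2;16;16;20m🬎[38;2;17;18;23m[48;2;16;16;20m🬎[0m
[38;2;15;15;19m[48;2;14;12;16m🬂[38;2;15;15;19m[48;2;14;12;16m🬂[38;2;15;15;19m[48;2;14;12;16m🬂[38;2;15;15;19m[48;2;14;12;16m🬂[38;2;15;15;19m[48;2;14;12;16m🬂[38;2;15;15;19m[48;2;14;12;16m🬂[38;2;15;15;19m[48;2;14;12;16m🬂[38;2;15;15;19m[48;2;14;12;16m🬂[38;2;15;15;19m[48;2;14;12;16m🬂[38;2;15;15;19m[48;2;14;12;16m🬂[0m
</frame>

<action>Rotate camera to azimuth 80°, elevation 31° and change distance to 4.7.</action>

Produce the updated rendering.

<frame>
[38;2;25;33;39m[48;2;23;30;36m🬂[38;2;25;33;39m[48;2;23;30;36m🬂[38;2;25;33;39m[48;2;23;30;36m🬂[38;2;25;33;39m[48;2;23;30;36m🬂[38;2;25;33;39m[48;2;23;30;36m🬂[38;2;25;33;39m[48;2;23;30;36m🬂[38;2;25;33;39m[48;2;23;30;36m🬂[38;2;25;33;39m[48;2;23;30;36m🬂[38;2;25;33;39m[48;2;23;30;36m🬂[38;2;25;33;39m[48;2;23;30;36m🬂[0m
[38;2;21;27;33m[48;2;21;25;30m🬎[38;2;21;27;33m[48;2;21;25;30m🬎[38;2;21;27;32m[48;2;159;90;21m🬝[38;2;21;27;33m[48;2;182;121;61m🬎[38;2;40;30;20m[48;2;133;76;18m🬰[38;2;27;22;18m[48;2;114;66;17m🬰[38;2;127;73;19m[48;2;25;23;21m🬃[38;2;24;26;27m[48;2;103;59;16m🬝[38;2;21;27;33m[48;2;21;25;30m🬎[38;2;21;27;33m[48;2;21;25;30m🬎[0m
[38;2;20;24;29m[48;2;18;21;26m🬂[38;2;49;31;14m[48;2;138;76;15m▌[38;2;196;116;34m[48;2;18;21;25m🬝[38;2;140;81;22m[48;2;29;23;17m🬀[38;2;32;17;3m[48;2;18;21;26m🬂[38;2;32;17;3m[48;2;18;21;26m🬂[38;2;32;17;3m[48;2;18;21;26m🬂[38;2;32;17;3m[48;2;18;21;25m🬎[38;2;157;95;33m[48;2;72;40;8m▐[38;2;197;122;46m[48;2;19;22;27m🬓[0m
[38;2;17;18;23m[48;2;16;16;20m🬎[38;2;101;56;11m[48;2;36;19;3m🬁[38;2;152;84;16m[48;2;61;34;6m🬊[38;2;39;28;19m[48;2;136;76;15m🬒[38;2;136;76;16m[48;2;17;18;23m🬱[38;2;17;18;23m[48;2;133;77;22m🬎[38;2;17;19;24m[48;2;143;85;26m🬂[38;2;17;19;24m[48;2;150;94;38m🬀[38;2;212;150;88m[48;2;135;81;27m🬍[38;2;172;108;44m[48;2;37;26;19m🬄[0m
[38;2;15;15;19m[48;2;14;12;16m🬂[38;2;14;13;17m[48;2;32;17;3m🬺[38;2;32;17;3m[48;2;14;12;16m🬎[38;2;32;17;3m[48;2;49;27;5m🬺[38;2;67;37;7m[48;2;32;17;3m🬂[38;2;82;45;9m[48;2;34;18;3m🬂[38;2;88;49;10m[48;2;38;20;3m🬂[38;2;87;49;10m[48;2;33;19;7m🬂[38;2;76;42;8m[48;2;18;13;13m🬂[38;2;15;15;19m[48;2;14;12;16m🬂[0m
</frame>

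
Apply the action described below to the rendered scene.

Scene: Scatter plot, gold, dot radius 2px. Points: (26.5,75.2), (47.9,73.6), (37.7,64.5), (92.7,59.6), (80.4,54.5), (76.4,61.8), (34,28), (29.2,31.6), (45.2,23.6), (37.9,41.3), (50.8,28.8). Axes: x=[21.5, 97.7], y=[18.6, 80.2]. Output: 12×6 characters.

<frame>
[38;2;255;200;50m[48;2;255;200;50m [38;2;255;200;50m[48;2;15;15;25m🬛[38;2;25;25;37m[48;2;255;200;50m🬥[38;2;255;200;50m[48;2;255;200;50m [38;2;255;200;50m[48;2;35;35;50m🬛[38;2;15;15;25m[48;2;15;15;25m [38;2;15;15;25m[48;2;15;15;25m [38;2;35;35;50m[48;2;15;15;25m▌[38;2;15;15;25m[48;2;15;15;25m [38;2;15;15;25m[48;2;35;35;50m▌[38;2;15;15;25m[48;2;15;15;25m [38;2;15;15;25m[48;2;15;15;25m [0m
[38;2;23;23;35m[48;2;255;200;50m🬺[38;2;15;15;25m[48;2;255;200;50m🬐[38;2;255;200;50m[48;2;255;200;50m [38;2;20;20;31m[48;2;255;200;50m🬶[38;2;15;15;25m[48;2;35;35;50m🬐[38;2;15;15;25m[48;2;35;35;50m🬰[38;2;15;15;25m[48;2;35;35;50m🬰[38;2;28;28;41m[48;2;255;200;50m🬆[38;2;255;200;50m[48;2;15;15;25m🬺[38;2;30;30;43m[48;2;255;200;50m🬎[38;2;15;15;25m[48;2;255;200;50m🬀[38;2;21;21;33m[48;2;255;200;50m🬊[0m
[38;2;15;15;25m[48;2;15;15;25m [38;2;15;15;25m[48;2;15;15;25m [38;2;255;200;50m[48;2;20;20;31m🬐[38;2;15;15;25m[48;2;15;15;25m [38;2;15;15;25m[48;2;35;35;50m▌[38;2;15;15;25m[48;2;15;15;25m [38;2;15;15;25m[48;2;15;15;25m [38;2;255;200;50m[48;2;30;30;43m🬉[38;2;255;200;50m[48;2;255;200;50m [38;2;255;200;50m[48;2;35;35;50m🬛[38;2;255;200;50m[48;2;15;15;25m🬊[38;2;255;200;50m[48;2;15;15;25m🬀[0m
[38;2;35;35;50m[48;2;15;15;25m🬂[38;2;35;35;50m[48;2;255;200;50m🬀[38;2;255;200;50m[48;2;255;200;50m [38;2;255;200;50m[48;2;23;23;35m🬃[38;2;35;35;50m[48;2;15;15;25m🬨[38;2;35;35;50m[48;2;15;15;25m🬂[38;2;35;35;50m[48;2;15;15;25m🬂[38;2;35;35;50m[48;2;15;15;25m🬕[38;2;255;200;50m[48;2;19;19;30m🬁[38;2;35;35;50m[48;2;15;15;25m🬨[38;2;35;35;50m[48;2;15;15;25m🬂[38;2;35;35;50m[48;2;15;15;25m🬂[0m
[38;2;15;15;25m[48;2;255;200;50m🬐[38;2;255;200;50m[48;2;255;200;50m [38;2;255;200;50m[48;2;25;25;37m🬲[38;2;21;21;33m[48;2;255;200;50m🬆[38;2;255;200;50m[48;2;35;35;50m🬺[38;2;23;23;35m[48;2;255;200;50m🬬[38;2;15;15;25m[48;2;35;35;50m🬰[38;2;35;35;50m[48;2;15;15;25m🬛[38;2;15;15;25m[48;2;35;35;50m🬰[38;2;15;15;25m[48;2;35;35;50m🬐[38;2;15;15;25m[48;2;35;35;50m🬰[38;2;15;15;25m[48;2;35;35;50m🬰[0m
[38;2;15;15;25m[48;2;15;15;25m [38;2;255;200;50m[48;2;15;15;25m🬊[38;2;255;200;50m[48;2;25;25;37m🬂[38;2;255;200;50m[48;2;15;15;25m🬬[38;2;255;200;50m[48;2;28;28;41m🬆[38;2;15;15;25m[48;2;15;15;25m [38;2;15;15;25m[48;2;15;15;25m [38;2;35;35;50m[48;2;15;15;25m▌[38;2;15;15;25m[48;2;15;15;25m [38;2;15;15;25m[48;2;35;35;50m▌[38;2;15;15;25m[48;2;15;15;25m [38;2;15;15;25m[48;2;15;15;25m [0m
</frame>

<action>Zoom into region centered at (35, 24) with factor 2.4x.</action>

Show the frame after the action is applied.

<frame>
[38;2;15;15;25m[48;2;15;15;25m [38;2;15;15;25m[48;2;15;15;25m [38;2;35;35;50m[48;2;15;15;25m▌[38;2;15;15;25m[48;2;255;200;50m🬆[38;2;27;27;40m[48;2;255;200;50m🬬[38;2;15;15;25m[48;2;15;15;25m [38;2;15;15;25m[48;2;15;15;25m [38;2;35;35;50m[48;2;15;15;25m▌[38;2;15;15;25m[48;2;15;15;25m [38;2;15;15;25m[48;2;35;35;50m▌[38;2;15;15;25m[48;2;15;15;25m [38;2;15;15;25m[48;2;15;15;25m [0m
[38;2;15;15;25m[48;2;35;35;50m🬰[38;2;15;15;25m[48;2;35;35;50m🬰[38;2;255;200;50m[48;2;31;31;45m🬁[38;2;255;200;50m[48;2;15;15;25m🬬[38;2;255;200;50m[48;2;255;200;50m [38;2;255;200;50m[48;2;15;15;25m🬺[38;2;23;23;35m[48;2;255;200;50m🬬[38;2;35;35;50m[48;2;15;15;25m🬛[38;2;15;15;25m[48;2;35;35;50m🬰[38;2;15;15;25m[48;2;35;35;50m🬐[38;2;21;21;33m[48;2;255;200;50m🬆[38;2;255;200;50m[48;2;15;15;25m🬺[0m
[38;2;15;15;25m[48;2;15;15;25m [38;2;15;15;25m[48;2;15;15;25m [38;2;35;35;50m[48;2;15;15;25m▌[38;2;15;15;25m[48;2;15;15;25m [38;2;23;23;35m[48;2;255;200;50m🬺[38;2;255;200;50m[48;2;15;15;25m🬆[38;2;15;15;25m[48;2;15;15;25m [38;2;35;35;50m[48;2;15;15;25m▌[38;2;15;15;25m[48;2;255;200;50m🬆[38;2;255;200;50m[48;2;35;35;50m🬺[38;2;15;15;25m[48;2;255;200;50m🬪[38;2;255;200;50m[48;2;15;15;25m🬆[0m
[38;2;35;35;50m[48;2;15;15;25m🬂[38;2;35;35;50m[48;2;15;15;25m🬂[38;2;35;35;50m[48;2;15;15;25m🬕[38;2;35;35;50m[48;2;15;15;25m🬂[38;2;35;35;50m[48;2;15;15;25m🬨[38;2;35;35;50m[48;2;15;15;25m🬂[38;2;35;35;50m[48;2;15;15;25m🬂[38;2;35;35;50m[48;2;15;15;25m🬕[38;2;255;200;50m[48;2;19;19;30m🬁[38;2;255;200;50m[48;2;28;28;41m🬆[38;2;35;35;50m[48;2;15;15;25m🬂[38;2;35;35;50m[48;2;15;15;25m🬂[0m
[38;2;15;15;25m[48;2;35;35;50m🬰[38;2;15;15;25m[48;2;35;35;50m🬰[38;2;35;35;50m[48;2;15;15;25m🬛[38;2;15;15;25m[48;2;35;35;50m🬰[38;2;15;15;25m[48;2;35;35;50m🬐[38;2;15;15;25m[48;2;35;35;50m🬰[38;2;15;15;25m[48;2;35;35;50m🬰[38;2;35;35;50m[48;2;15;15;25m🬛[38;2;15;15;25m[48;2;35;35;50m🬰[38;2;15;15;25m[48;2;35;35;50m🬐[38;2;15;15;25m[48;2;35;35;50m🬰[38;2;15;15;25m[48;2;35;35;50m🬰[0m
[38;2;15;15;25m[48;2;15;15;25m [38;2;15;15;25m[48;2;15;15;25m [38;2;35;35;50m[48;2;15;15;25m▌[38;2;15;15;25m[48;2;15;15;25m [38;2;15;15;25m[48;2;35;35;50m▌[38;2;15;15;25m[48;2;15;15;25m [38;2;15;15;25m[48;2;15;15;25m [38;2;35;35;50m[48;2;15;15;25m▌[38;2;15;15;25m[48;2;15;15;25m [38;2;15;15;25m[48;2;35;35;50m▌[38;2;15;15;25m[48;2;15;15;25m [38;2;15;15;25m[48;2;15;15;25m [0m
</frame>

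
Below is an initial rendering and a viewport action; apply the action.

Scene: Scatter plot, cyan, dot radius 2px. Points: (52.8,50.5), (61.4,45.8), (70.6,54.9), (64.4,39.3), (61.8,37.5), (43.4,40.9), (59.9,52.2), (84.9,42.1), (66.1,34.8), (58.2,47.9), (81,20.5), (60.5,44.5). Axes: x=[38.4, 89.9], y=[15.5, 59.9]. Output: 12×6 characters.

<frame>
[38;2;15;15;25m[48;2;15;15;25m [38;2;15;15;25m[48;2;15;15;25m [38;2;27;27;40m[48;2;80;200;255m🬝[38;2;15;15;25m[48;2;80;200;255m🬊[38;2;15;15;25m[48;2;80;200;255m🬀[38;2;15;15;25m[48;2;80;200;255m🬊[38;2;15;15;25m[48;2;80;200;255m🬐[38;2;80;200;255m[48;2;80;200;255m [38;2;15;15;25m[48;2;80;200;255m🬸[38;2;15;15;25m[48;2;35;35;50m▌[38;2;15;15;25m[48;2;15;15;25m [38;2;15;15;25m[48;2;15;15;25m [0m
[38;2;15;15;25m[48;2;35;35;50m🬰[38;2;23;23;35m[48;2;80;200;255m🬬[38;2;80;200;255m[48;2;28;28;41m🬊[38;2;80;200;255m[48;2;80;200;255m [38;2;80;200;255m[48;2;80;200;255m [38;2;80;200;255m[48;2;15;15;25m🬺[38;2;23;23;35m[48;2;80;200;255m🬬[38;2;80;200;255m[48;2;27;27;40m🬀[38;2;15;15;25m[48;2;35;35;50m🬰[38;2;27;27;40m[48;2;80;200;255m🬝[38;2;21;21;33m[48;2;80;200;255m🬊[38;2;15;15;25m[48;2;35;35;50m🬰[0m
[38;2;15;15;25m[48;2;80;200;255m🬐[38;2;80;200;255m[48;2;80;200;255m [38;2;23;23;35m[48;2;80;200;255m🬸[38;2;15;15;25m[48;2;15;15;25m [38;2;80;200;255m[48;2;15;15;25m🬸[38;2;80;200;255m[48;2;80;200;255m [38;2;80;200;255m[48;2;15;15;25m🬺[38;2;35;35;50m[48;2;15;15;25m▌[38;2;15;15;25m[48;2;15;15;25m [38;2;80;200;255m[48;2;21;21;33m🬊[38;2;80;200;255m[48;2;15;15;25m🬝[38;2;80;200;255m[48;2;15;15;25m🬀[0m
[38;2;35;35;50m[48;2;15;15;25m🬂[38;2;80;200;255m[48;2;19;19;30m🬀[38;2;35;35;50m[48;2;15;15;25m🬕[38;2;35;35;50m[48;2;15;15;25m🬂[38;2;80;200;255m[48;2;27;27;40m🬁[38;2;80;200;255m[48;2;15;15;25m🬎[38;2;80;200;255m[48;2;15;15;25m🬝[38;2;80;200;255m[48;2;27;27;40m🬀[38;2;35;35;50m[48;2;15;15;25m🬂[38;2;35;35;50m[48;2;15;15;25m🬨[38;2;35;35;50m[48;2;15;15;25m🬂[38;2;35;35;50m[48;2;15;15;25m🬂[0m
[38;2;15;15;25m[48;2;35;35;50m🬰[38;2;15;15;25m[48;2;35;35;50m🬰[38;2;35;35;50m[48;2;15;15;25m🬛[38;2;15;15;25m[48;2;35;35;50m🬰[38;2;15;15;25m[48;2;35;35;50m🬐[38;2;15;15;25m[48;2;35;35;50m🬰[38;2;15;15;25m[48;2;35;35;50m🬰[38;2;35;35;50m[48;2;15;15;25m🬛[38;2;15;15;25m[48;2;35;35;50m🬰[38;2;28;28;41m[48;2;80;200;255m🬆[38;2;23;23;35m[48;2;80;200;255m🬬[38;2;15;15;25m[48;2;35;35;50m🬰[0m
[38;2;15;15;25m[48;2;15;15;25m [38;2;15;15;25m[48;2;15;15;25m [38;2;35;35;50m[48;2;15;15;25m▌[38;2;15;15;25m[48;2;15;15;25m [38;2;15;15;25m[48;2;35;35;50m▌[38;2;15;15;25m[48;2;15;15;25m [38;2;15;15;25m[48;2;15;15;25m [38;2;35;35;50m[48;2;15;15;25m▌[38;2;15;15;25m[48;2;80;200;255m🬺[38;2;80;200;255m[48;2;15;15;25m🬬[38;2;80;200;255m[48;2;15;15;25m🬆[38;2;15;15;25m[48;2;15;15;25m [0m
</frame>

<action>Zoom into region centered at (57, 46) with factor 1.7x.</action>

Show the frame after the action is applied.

<frame>
[38;2;15;15;25m[48;2;15;15;25m [38;2;15;15;25m[48;2;15;15;25m [38;2;35;35;50m[48;2;15;15;25m▌[38;2;15;15;25m[48;2;15;15;25m [38;2;15;15;25m[48;2;35;35;50m▌[38;2;15;15;25m[48;2;15;15;25m [38;2;15;15;25m[48;2;80;200;255m🬝[38;2;35;35;50m[48;2;15;15;25m▌[38;2;15;15;25m[48;2;15;15;25m [38;2;23;23;35m[48;2;80;200;255m🬝[38;2;15;15;25m[48;2;80;200;255m🬀[38;2;15;15;25m[48;2;80;200;255m🬊[0m
[38;2;15;15;25m[48;2;35;35;50m🬰[38;2;15;15;25m[48;2;35;35;50m🬰[38;2;35;35;50m[48;2;15;15;25m🬛[38;2;21;21;33m[48;2;80;200;255m🬆[38;2;80;200;255m[48;2;35;35;50m🬺[38;2;20;20;31m[48;2;80;200;255m🬥[38;2;80;200;255m[48;2;80;200;255m [38;2;80;200;255m[48;2;15;15;25m🬛[38;2;15;15;25m[48;2;35;35;50m🬰[38;2;15;15;25m[48;2;35;35;50m🬐[38;2;80;200;255m[48;2;21;21;33m🬊[38;2;80;200;255m[48;2;23;23;35m🬀[0m
[38;2;15;15;25m[48;2;15;15;25m [38;2;15;15;25m[48;2;15;15;25m [38;2;35;35;50m[48;2;15;15;25m▌[38;2;15;15;25m[48;2;80;200;255m🬺[38;2;80;200;255m[48;2;28;28;41m🬆[38;2;15;15;25m[48;2;80;200;255m🬐[38;2;80;200;255m[48;2;80;200;255m [38;2;80;200;255m[48;2;15;15;25m🬺[38;2;15;15;25m[48;2;80;200;255m🬬[38;2;15;15;25m[48;2;35;35;50m▌[38;2;15;15;25m[48;2;15;15;25m [38;2;15;15;25m[48;2;15;15;25m [0m
[38;2;35;35;50m[48;2;80;200;255m🬀[38;2;80;200;255m[48;2;28;28;41m🬱[38;2;35;35;50m[48;2;15;15;25m🬕[38;2;35;35;50m[48;2;15;15;25m🬂[38;2;35;35;50m[48;2;15;15;25m🬨[38;2;35;35;50m[48;2;15;15;25m🬂[38;2;80;200;255m[48;2;15;15;25m🬊[38;2;80;200;255m[48;2;15;15;25m🬝[38;2;80;200;255m[48;2;25;25;37m🬶[38;2;31;31;45m[48;2;80;200;255m🬬[38;2;35;35;50m[48;2;15;15;25m🬂[38;2;35;35;50m[48;2;15;15;25m🬂[0m
[38;2;80;200;255m[48;2;21;21;33m🬊[38;2;80;200;255m[48;2;23;23;35m🬀[38;2;35;35;50m[48;2;15;15;25m🬛[38;2;15;15;25m[48;2;35;35;50m🬰[38;2;15;15;25m[48;2;35;35;50m🬐[38;2;15;15;25m[48;2;35;35;50m🬰[38;2;23;23;35m[48;2;80;200;255m🬝[38;2;35;35;50m[48;2;80;200;255m🬀[38;2;80;200;255m[48;2;80;200;255m [38;2;80;200;255m[48;2;35;35;50m🬴[38;2;15;15;25m[48;2;35;35;50m🬰[38;2;15;15;25m[48;2;35;35;50m🬰[0m
[38;2;15;15;25m[48;2;15;15;25m [38;2;15;15;25m[48;2;15;15;25m [38;2;35;35;50m[48;2;15;15;25m▌[38;2;15;15;25m[48;2;15;15;25m [38;2;15;15;25m[48;2;35;35;50m▌[38;2;15;15;25m[48;2;15;15;25m [38;2;15;15;25m[48;2;15;15;25m [38;2;80;200;255m[48;2;28;28;41m🬊[38;2;80;200;255m[48;2;15;15;25m🬊[38;2;80;200;255m[48;2;35;35;50m🬝[38;2;80;200;255m[48;2;15;15;25m🬀[38;2;15;15;25m[48;2;15;15;25m [0m
</frame>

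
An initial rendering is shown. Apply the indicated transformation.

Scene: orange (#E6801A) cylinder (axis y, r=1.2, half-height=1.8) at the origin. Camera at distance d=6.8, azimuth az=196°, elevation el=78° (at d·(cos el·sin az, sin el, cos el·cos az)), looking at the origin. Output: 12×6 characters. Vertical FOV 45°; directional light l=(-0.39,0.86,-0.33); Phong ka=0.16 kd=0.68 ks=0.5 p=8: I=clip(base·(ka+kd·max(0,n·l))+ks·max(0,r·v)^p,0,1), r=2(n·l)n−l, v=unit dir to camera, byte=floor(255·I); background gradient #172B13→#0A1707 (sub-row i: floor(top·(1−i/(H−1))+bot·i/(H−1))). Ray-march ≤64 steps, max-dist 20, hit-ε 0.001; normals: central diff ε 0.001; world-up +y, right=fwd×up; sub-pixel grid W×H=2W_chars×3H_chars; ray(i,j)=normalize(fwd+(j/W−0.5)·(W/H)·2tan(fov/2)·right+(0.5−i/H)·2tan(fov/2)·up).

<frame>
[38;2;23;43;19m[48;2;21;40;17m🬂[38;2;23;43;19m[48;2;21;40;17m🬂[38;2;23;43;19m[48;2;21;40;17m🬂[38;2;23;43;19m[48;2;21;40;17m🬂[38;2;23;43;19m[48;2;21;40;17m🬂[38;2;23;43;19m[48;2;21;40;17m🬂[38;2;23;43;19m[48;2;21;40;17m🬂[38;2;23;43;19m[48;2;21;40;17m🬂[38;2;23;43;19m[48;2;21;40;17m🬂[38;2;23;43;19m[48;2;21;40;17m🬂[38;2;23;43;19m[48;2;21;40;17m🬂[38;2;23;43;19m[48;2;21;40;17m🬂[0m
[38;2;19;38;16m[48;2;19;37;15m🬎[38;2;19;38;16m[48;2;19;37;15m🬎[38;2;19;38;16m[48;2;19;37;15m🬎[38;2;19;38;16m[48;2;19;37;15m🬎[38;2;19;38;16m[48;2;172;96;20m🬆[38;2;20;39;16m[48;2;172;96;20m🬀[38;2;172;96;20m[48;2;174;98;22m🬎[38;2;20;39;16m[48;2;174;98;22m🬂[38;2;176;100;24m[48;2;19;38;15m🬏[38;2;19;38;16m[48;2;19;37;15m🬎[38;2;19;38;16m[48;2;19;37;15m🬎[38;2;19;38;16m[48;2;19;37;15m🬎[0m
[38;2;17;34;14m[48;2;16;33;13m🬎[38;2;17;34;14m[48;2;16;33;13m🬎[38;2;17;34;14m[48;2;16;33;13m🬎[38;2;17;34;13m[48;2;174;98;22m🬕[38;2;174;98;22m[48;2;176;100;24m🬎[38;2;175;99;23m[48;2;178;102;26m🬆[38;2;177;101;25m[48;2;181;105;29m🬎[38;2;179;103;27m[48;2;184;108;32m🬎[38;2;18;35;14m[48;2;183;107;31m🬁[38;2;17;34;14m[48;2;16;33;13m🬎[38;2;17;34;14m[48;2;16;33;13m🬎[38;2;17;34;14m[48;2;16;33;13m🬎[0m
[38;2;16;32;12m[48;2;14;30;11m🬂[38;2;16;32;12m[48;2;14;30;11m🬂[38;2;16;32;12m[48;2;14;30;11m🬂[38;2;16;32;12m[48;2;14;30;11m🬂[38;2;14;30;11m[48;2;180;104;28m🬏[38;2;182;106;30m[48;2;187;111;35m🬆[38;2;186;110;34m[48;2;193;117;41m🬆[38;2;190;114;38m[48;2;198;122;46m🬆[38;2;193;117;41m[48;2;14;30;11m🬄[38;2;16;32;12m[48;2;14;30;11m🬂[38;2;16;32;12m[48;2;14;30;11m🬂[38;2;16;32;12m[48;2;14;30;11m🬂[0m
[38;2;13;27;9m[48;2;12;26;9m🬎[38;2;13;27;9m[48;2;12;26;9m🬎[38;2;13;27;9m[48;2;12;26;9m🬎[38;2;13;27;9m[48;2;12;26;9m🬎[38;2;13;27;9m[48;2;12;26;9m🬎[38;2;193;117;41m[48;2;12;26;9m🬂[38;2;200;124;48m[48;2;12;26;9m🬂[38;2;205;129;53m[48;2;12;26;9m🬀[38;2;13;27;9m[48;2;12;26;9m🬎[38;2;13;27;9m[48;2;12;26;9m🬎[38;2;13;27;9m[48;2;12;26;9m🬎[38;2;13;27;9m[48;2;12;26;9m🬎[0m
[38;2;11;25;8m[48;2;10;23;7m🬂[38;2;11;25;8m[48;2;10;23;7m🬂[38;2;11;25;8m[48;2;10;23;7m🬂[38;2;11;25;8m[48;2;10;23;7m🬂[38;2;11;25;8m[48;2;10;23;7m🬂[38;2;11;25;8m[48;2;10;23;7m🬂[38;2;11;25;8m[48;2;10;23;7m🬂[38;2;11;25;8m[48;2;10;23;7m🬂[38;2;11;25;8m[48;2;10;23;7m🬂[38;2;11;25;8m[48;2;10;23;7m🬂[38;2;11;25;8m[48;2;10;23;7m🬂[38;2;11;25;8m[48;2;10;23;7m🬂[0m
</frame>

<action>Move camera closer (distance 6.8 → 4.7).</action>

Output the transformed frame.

<frame>
[38;2;23;43;19m[48;2;21;40;17m🬂[38;2;23;43;19m[48;2;21;40;17m🬂[38;2;22;41;18m[48;2;171;95;19m🬝[38;2;23;43;19m[48;2;171;95;19m🬀[38;2;171;95;19m[48;2;171;95;19m [38;2;171;95;19m[48;2;172;96;20m🬝[38;2;171;95;19m[48;2;172;96;20m🬎[38;2;171;95;19m[48;2;172;96;20m🬂[38;2;171;95;19m[48;2;173;97;21m🬝[38;2;22;42;18m[48;2;172;96;20m🬊[38;2;23;43;19m[48;2;21;40;17m🬂[38;2;23;43;19m[48;2;21;40;17m🬂[0m
[38;2;19;38;16m[48;2;19;37;15m🬎[38;2;19;38;16m[48;2;19;37;15m🬎[38;2;20;39;16m[48;2;171;95;19m🬀[38;2;171;95;19m[48;2;172;96;20m🬆[38;2;171;95;19m[48;2;173;97;21m🬝[38;2;172;96;20m[48;2;174;98;22m🬝[38;2;172;96;20m[48;2;174;98;22m🬎[38;2;173;97;21m[48;2;175;99;23m🬎[38;2;173;97;22m[48;2;176;100;24m🬎[38;2;174;98;22m[48;2;177;101;25m🬎[38;2;176;100;25m[48;2;19;38;15m🬓[38;2;19;38;16m[48;2;19;37;15m🬎[0m
[38;2;17;34;14m[48;2;16;33;13m🬎[38;2;17;34;14m[48;2;16;33;13m🬎[38;2;172;96;20m[48;2;172;97;21m🬎[38;2;172;96;20m[48;2;174;98;22m🬎[38;2;174;98;22m[48;2;176;100;24m🬎[38;2;175;99;23m[48;2;178;102;26m🬆[38;2;177;101;25m[48;2;181;105;29m🬎[38;2;179;103;27m[48;2;184;108;32m🬎[38;2;180;104;28m[48;2;186;110;34m🬎[38;2;181;105;29m[48;2;187;111;35m🬎[38;2;184;108;32m[48;2;17;34;13m▌[38;2;17;34;14m[48;2;16;33;13m🬎[0m
[38;2;16;32;12m[48;2;14;30;11m🬂[38;2;16;32;12m[48;2;14;30;11m🬂[38;2;14;30;11m[48;2;174;98;22m🬏[38;2;175;99;23m[48;2;178;102;26m🬆[38;2;178;102;26m[48;2;182;106;31m🬆[38;2;182;106;30m[48;2;187;111;35m🬆[38;2;186;110;34m[48;2;193;117;41m🬆[38;2;190;114;38m[48;2;198;122;46m🬆[38;2;194;118;42m[48;2;204;128;52m🬎[38;2;195;120;44m[48;2;206;130;54m🬎[38;2;196;120;44m[48;2;14;30;11m🬄[38;2;16;32;12m[48;2;14;30;11m🬂[0m
[38;2;13;27;9m[48;2;12;26;9m🬎[38;2;13;27;9m[48;2;12;26;9m🬎[38;2;178;102;26m[48;2;12;26;9m🬁[38;2;183;107;31m[48;2;41;32;8m🬎[38;2;187;111;35m[48;2;194;118;42m🬆[38;2;194;118;42m[48;2;203;127;51m🬆[38;2;202;126;50m[48;2;212;136;60m🬆[38;2;208;132;56m[48;2;220;144;68m🬆[38;2;218;142;66m[48;2;116;64;13m🬝[38;2;216;140;64m[48;2;12;26;9m🬆[38;2;13;27;9m[48;2;12;26;9m🬎[38;2;13;27;9m[48;2;12;26;9m🬎[0m
[38;2;11;25;8m[48;2;10;23;7m🬂[38;2;11;25;8m[48;2;10;23;7m🬂[38;2;11;25;8m[48;2;10;23;7m🬂[38;2;11;25;8m[48;2;10;23;7m🬂[38;2;11;25;8m[48;2;10;23;7m🬂[38;2;210;134;58m[48;2;10;23;7m🬂[38;2;221;145;69m[48;2;10;23;7m🬂[38;2;228;152;77m[48;2;10;23;7m🬀[38;2;11;25;8m[48;2;10;23;7m🬂[38;2;11;25;8m[48;2;10;23;7m🬂[38;2;11;25;8m[48;2;10;23;7m🬂[38;2;11;25;8m[48;2;10;23;7m🬂[0m
</frame>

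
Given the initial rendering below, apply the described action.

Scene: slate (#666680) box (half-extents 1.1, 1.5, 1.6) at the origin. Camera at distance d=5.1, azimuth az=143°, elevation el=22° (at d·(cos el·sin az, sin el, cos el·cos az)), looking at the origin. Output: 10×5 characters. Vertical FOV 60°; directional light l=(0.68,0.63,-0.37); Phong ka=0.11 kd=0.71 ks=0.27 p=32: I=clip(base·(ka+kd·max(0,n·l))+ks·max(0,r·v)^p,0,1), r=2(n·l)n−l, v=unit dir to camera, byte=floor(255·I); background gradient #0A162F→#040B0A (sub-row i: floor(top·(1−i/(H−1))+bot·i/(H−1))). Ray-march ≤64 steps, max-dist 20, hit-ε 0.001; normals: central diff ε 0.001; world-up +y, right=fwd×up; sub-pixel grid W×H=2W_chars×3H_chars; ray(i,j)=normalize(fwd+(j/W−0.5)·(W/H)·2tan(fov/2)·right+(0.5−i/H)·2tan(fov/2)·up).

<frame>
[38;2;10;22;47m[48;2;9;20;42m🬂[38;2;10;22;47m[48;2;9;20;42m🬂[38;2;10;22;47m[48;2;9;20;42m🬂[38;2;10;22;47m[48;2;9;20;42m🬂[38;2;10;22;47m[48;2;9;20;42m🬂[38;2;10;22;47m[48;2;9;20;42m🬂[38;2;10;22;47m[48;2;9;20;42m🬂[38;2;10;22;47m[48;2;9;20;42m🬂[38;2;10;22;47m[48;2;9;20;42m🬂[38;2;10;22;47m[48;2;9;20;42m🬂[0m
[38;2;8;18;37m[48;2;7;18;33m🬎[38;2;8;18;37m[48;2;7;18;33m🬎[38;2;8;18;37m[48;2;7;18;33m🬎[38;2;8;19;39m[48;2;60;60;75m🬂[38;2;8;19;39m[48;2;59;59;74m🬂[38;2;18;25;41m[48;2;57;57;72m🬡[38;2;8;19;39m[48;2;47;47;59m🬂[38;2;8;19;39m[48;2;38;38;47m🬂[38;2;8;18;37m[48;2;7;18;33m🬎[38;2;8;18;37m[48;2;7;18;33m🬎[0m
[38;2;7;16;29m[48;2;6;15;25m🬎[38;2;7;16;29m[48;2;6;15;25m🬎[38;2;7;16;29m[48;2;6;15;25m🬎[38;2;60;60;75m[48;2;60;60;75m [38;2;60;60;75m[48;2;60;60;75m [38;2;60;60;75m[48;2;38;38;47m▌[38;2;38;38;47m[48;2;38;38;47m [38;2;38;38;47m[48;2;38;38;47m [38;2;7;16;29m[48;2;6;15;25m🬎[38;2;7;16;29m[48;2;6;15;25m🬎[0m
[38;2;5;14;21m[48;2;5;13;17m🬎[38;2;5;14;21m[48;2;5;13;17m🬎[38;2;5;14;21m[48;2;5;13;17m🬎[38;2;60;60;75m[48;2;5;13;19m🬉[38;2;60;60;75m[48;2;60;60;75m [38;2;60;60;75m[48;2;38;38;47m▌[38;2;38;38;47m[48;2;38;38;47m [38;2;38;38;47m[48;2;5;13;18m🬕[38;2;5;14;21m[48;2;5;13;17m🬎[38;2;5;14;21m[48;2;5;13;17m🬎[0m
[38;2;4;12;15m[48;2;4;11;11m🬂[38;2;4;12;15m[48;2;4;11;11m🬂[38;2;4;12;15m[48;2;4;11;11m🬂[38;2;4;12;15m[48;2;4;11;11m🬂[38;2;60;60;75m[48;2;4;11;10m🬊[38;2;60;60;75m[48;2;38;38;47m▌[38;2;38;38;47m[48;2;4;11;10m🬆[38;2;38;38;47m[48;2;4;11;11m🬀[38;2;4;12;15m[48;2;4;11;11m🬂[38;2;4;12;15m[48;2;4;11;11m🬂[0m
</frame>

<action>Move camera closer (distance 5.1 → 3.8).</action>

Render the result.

<frame>
[38;2;10;22;47m[48;2;9;20;42m🬂[38;2;10;22;47m[48;2;9;20;42m🬂[38;2;9;21;45m[48;2;60;60;75m🬎[38;2;9;21;45m[48;2;60;60;75m🬎[38;2;9;21;45m[48;2;60;60;75m🬎[38;2;15;24;45m[48;2;60;60;75m🬬[38;2;9;21;45m[48;2;38;38;47m🬎[38;2;9;21;45m[48;2;38;38;47m🬎[38;2;9;21;45m[48;2;38;38;47m🬎[38;2;38;38;47m[48;2;9;21;44m🬏[0m
[38;2;8;18;37m[48;2;7;18;33m🬎[38;2;8;18;37m[48;2;7;18;33m🬎[38;2;60;60;75m[48;2;7;18;34m🬨[38;2;60;60;75m[48;2;60;60;75m [38;2;60;60;75m[48;2;60;60;75m [38;2;60;60;75m[48;2;38;38;47m▌[38;2;38;38;47m[48;2;38;38;47m [38;2;38;38;47m[48;2;38;38;47m [38;2;38;38;47m[48;2;38;38;47m [38;2;38;38;47m[48;2;7;18;36m▌[0m
[38;2;7;16;29m[48;2;6;15;25m🬎[38;2;7;16;29m[48;2;6;15;25m🬎[38;2;60;60;75m[48;2;6;16;28m▐[38;2;60;60;75m[48;2;60;60;75m [38;2;60;60;75m[48;2;60;60;75m [38;2;60;60;75m[48;2;38;38;47m▌[38;2;38;38;47m[48;2;38;38;47m [38;2;38;38;47m[48;2;38;38;47m [38;2;38;38;47m[48;2;38;38;47m [38;2;7;16;29m[48;2;6;15;25m🬎[0m
[38;2;5;14;21m[48;2;5;13;17m🬎[38;2;5;14;21m[48;2;5;13;17m🬎[38;2;60;60;75m[48;2;5;13;19m🬁[38;2;60;60;75m[48;2;60;60;75m [38;2;60;60;75m[48;2;60;60;75m [38;2;60;60;75m[48;2;38;38;47m▌[38;2;38;38;47m[48;2;38;38;47m [38;2;38;38;47m[48;2;38;38;47m [38;2;38;38;47m[48;2;5;13;17m🬝[38;2;5;14;21m[48;2;5;13;17m🬎[0m
[38;2;4;12;15m[48;2;4;11;11m🬂[38;2;4;12;15m[48;2;4;11;11m🬂[38;2;4;12;15m[48;2;4;11;11m🬂[38;2;60;60;75m[48;2;4;11;11m🬉[38;2;60;60;75m[48;2;60;60;75m [38;2;60;60;75m[48;2;38;38;47m▌[38;2;38;38;47m[48;2;38;38;47m [38;2;38;38;47m[48;2;38;38;47m [38;2;38;38;47m[48;2;4;11;11m🬄[38;2;4;12;15m[48;2;4;11;11m🬂[0m
</frame>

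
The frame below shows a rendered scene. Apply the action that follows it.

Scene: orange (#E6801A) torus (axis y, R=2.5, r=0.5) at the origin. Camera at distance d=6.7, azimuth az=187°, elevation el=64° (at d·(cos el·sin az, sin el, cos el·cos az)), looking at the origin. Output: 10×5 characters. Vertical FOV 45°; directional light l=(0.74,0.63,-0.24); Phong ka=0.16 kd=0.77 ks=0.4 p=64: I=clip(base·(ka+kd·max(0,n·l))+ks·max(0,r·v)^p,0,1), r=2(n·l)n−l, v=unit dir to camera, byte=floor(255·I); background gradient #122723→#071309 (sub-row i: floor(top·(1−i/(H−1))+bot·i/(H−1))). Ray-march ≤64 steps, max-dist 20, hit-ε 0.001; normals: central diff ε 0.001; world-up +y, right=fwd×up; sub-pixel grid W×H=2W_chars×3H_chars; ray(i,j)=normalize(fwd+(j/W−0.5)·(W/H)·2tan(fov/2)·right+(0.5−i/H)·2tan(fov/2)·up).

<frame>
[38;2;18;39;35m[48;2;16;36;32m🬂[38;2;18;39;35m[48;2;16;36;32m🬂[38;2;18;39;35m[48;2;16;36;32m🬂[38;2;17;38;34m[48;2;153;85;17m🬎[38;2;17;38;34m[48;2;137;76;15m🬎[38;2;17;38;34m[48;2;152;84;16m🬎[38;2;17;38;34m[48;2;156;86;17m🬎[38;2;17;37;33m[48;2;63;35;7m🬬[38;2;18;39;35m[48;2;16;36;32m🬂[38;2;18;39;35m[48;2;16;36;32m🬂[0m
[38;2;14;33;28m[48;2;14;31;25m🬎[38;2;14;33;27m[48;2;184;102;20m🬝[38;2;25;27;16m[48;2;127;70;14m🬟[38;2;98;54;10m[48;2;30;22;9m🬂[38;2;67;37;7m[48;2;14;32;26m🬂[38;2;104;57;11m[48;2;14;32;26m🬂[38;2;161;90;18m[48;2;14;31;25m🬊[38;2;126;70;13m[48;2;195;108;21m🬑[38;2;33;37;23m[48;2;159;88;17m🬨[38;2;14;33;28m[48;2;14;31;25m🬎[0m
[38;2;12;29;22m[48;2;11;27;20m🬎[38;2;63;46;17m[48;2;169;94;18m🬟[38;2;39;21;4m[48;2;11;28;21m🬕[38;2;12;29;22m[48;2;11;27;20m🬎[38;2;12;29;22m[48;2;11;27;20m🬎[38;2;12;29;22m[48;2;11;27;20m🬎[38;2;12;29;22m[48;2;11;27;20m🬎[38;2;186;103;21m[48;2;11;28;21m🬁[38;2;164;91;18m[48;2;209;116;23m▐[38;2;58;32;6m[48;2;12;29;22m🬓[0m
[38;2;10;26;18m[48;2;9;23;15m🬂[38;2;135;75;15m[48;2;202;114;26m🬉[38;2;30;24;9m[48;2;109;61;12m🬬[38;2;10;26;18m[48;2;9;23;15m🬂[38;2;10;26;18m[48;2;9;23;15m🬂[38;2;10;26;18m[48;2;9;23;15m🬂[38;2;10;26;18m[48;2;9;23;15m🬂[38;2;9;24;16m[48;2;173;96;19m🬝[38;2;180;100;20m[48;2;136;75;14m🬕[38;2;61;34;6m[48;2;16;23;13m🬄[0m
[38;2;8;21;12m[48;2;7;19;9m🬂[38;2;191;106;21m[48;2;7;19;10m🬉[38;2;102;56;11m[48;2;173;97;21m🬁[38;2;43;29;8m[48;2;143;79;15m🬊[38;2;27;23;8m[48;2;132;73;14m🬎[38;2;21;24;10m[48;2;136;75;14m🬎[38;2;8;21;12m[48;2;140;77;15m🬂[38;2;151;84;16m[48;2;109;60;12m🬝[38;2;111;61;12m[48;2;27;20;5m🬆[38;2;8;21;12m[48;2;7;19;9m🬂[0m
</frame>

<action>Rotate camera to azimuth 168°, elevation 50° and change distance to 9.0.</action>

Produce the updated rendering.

<frame>
[38;2;18;39;35m[48;2;16;36;32m🬂[38;2;18;39;35m[48;2;16;36;32m🬂[38;2;18;39;35m[48;2;16;36;32m🬂[38;2;18;39;35m[48;2;16;36;32m🬂[38;2;18;39;35m[48;2;16;36;32m🬂[38;2;18;39;35m[48;2;16;36;32m🬂[38;2;18;39;35m[48;2;16;36;32m🬂[38;2;18;39;35m[48;2;16;36;32m🬂[38;2;18;39;35m[48;2;16;36;32m🬂[38;2;18;39;35m[48;2;16;36;32m🬂[0m
[38;2;14;33;28m[48;2;14;31;25m🬎[38;2;14;33;28m[48;2;14;31;25m🬎[38;2;14;33;28m[48;2;14;31;25m🬎[38;2;14;33;28m[48;2;123;68;13m🬆[38;2;34;32;17m[48;2;148;82;16m🬰[38;2;30;34;21m[48;2;155;86;17m🬒[38;2;35;37;22m[48;2;190;107;22m🬊[38;2;161;89;18m[48;2;14;33;27m🬏[38;2;14;33;28m[48;2;14;31;25m🬎[38;2;14;33;28m[48;2;14;31;25m🬎[0m
[38;2;12;29;22m[48;2;11;27;20m🬎[38;2;12;29;22m[48;2;11;27;20m🬎[38;2;61;45;17m[48;2;180;100;20m🬪[38;2;40;22;4m[48;2;11;27;20m🬆[38;2;12;29;22m[48;2;11;27;20m🬎[38;2;12;29;22m[48;2;11;27;20m🬎[38;2;137;76;15m[48;2;11;28;21m🬁[38;2;175;97;19m[48;2;11;27;20m🬬[38;2;56;31;6m[48;2;12;29;22m🬏[38;2;12;29;22m[48;2;11;27;20m🬎[0m
[38;2;10;26;18m[48;2;9;23;15m🬂[38;2;10;26;18m[48;2;9;23;15m🬂[38;2;190;105;21m[48;2;9;23;15m🬨[38;2;27;22;8m[48;2;162;92;22m🬊[38;2;10;25;17m[48;2;96;53;10m🬎[38;2;10;25;17m[48;2;86;48;9m🬎[38;2;10;25;17m[48;2;130;72;14m🬆[38;2;140;77;15m[48;2;60;33;6m🬝[38;2;40;22;4m[48;2;9;24;15m🬀[38;2;10;26;18m[48;2;9;23;15m🬂[0m
[38;2;8;21;12m[48;2;7;19;9m🬂[38;2;8;21;12m[48;2;7;19;9m🬂[38;2;8;21;12m[48;2;7;19;9m🬂[38;2;192;107;22m[48;2;7;19;9m🬂[38;2;166;93;18m[48;2;7;19;9m🬎[38;2;150;83;16m[48;2;7;19;9m🬎[38;2;123;68;13m[48;2;7;19;9m🬆[38;2;68;38;7m[48;2;7;19;10m🬀[38;2;8;21;12m[48;2;7;19;9m🬂[38;2;8;21;12m[48;2;7;19;9m🬂[0m
</frame>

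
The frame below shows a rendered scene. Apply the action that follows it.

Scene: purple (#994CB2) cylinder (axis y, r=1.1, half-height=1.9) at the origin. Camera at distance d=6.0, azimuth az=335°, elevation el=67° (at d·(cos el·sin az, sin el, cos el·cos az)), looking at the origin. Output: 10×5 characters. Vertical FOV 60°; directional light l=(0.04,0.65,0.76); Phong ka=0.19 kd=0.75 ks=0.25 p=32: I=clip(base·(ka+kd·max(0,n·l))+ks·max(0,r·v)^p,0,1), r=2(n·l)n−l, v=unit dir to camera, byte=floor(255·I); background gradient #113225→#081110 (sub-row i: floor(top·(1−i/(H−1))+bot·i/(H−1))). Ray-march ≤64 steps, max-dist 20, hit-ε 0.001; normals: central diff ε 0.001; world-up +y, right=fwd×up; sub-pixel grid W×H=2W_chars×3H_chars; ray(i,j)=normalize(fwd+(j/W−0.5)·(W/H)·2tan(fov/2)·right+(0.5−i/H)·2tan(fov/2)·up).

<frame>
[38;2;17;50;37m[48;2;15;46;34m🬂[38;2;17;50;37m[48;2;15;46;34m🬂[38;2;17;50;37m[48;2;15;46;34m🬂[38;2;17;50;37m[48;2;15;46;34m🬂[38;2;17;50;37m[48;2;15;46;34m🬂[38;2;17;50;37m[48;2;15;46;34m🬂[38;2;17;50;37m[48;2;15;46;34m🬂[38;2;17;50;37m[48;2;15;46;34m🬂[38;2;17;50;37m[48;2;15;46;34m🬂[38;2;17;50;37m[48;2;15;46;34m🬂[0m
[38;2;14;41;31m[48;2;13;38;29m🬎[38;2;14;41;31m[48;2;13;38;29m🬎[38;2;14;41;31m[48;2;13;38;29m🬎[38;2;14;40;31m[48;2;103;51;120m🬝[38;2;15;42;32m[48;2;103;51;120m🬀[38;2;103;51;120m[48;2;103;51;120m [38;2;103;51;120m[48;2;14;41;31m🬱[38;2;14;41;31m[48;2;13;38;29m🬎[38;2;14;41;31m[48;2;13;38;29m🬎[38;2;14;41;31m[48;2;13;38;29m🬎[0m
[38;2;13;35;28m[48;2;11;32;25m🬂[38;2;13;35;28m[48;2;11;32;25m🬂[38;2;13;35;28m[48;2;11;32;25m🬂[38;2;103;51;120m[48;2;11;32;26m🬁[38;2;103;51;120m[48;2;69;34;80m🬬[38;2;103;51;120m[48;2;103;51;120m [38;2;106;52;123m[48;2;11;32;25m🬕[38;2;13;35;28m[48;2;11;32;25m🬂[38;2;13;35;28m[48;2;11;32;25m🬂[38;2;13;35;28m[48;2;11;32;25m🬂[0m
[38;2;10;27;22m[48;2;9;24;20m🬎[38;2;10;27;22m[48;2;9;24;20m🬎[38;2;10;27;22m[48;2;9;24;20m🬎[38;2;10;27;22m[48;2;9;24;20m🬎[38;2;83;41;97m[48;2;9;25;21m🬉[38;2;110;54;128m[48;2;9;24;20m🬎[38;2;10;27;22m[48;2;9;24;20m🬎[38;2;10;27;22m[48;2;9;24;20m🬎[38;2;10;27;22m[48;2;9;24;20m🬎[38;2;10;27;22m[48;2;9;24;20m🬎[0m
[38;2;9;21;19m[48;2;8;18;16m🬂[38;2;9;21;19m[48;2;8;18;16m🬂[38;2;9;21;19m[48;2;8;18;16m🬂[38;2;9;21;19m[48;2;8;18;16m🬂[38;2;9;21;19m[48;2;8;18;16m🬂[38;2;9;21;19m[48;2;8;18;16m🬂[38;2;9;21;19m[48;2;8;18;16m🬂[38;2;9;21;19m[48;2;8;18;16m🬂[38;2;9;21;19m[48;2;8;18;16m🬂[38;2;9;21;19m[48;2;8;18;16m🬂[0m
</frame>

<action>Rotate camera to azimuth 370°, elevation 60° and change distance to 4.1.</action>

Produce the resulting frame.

<frame>
[38;2;17;50;37m[48;2;15;46;34m🬂[38;2;17;50;37m[48;2;15;46;34m🬂[38;2;16;47;35m[48;2;103;51;120m🬝[38;2;17;50;37m[48;2;103;51;120m🬀[38;2;103;51;120m[48;2;103;51;120m [38;2;103;51;120m[48;2;103;51;120m [38;2;103;51;120m[48;2;103;51;120m [38;2;103;51;120m[48;2;16;49;36m🬱[38;2;17;50;37m[48;2;15;46;34m🬂[38;2;17;50;37m[48;2;15;46;34m🬂[0m
[38;2;14;41;31m[48;2;13;38;29m🬎[38;2;14;41;31m[48;2;13;38;29m🬎[38;2;103;51;120m[48;2;14;40;30m▐[38;2;103;51;120m[48;2;103;51;120m [38;2;103;51;120m[48;2;103;51;120m [38;2;103;51;120m[48;2;103;51;120m [38;2;103;51;120m[48;2;103;51;120m [38;2;103;51;120m[48;2;103;51;120m [38;2;14;41;31m[48;2;13;38;29m🬎[38;2;14;41;31m[48;2;13;38;29m🬎[0m
[38;2;13;35;28m[48;2;11;32;25m🬂[38;2;13;35;28m[48;2;11;32;25m🬂[38;2;13;35;28m[48;2;11;32;25m🬂[38;2;106;52;123m[48;2;11;31;25m🬬[38;2;103;51;120m[48;2;115;57;134m🬎[38;2;103;51;120m[48;2;114;56;132m🬎[38;2;108;53;126m[48;2;102;50;119m🬏[38;2;96;47;112m[48;2;11;32;26m🬄[38;2;13;35;28m[48;2;11;32;25m🬂[38;2;13;35;28m[48;2;11;32;25m🬂[0m
[38;2;10;27;22m[48;2;9;24;20m🬎[38;2;10;27;22m[48;2;9;24;20m🬎[38;2;10;27;22m[48;2;9;24;20m🬎[38;2;103;51;120m[48;2;9;25;21m🬁[38;2;114;56;133m[48;2;103;51;120m🬬[38;2;115;57;134m[48;2;111;54;129m▌[38;2;96;47;112m[48;2;9;25;21m🬕[38;2;10;27;22m[48;2;9;24;20m🬎[38;2;10;27;22m[48;2;9;24;20m🬎[38;2;10;27;22m[48;2;9;24;20m🬎[0m
[38;2;9;21;19m[48;2;8;18;16m🬂[38;2;9;21;19m[48;2;8;18;16m🬂[38;2;9;21;19m[48;2;8;18;16m🬂[38;2;9;21;19m[48;2;8;18;16m🬂[38;2;113;56;132m[48;2;8;18;17m🬁[38;2;110;54;128m[48;2;8;18;16m🬂[38;2;9;21;19m[48;2;8;18;16m🬂[38;2;9;21;19m[48;2;8;18;16m🬂[38;2;9;21;19m[48;2;8;18;16m🬂[38;2;9;21;19m[48;2;8;18;16m🬂[0m
</frame>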